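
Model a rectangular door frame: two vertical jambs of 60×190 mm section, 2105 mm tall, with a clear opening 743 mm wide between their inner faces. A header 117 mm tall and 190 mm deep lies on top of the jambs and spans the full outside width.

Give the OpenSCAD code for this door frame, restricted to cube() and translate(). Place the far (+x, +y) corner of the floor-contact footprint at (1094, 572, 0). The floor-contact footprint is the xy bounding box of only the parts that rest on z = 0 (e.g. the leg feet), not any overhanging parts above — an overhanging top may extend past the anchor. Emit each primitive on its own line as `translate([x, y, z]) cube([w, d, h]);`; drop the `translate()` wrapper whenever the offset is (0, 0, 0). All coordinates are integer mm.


translate([231, 382, 0]) cube([60, 190, 2105]);
translate([1034, 382, 0]) cube([60, 190, 2105]);
translate([231, 382, 2105]) cube([863, 190, 117]);


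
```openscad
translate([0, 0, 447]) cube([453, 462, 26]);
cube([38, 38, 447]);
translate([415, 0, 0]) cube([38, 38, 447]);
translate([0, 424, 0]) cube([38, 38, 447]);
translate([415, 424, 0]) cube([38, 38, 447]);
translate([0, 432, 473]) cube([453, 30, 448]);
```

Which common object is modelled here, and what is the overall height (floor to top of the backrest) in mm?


A chair. The overall height is 921 mm.

A slab on four corner posts with a tall panel at the back — a chair. The seat slab sits at z = 447 with thickness 26, and the 448 mm backrest starts at the seat top, so the overall height is 447 + 26 + 448 = 921 mm.


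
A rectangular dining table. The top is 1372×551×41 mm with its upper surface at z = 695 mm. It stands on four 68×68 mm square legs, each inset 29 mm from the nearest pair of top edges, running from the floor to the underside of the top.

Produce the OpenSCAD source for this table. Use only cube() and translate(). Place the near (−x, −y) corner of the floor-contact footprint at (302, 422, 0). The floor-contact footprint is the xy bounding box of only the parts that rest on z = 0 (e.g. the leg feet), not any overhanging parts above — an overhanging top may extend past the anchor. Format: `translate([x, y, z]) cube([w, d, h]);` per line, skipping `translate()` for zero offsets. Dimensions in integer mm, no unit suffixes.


// leg_h = 695 - 41 = 654
translate([273, 393, 654]) cube([1372, 551, 41]);
translate([302, 422, 0]) cube([68, 68, 654]);
translate([1548, 422, 0]) cube([68, 68, 654]);
translate([302, 847, 0]) cube([68, 68, 654]);
translate([1548, 847, 0]) cube([68, 68, 654]);


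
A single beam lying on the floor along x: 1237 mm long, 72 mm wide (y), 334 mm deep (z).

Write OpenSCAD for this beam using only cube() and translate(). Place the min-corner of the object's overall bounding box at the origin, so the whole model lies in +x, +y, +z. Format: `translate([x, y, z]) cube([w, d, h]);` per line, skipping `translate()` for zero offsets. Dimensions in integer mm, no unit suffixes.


cube([1237, 72, 334]);


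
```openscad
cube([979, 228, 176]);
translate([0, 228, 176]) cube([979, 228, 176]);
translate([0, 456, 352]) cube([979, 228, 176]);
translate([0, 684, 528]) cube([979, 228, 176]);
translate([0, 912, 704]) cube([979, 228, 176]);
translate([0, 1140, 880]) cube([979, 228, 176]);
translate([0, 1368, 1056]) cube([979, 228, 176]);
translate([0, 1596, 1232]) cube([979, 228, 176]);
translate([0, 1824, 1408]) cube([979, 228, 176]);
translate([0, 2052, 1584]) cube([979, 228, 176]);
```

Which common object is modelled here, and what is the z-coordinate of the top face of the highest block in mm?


A staircase. The total rise is 1760 mm.

10 identical blocks, each offset up and back from the previous — a staircase. Each step is 176 mm tall and there are 10 of them, so the total rise is 10 × 176 = 1760 mm.


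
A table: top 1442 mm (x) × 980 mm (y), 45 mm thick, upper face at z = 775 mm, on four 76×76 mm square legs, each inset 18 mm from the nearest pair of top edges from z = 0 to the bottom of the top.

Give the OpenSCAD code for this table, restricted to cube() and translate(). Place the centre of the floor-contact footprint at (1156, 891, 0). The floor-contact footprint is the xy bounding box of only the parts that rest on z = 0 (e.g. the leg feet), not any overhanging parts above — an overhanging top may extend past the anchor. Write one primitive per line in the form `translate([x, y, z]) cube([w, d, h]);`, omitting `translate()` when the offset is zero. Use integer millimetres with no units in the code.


// leg_h = 775 - 45 = 730
translate([435, 401, 730]) cube([1442, 980, 45]);
translate([453, 419, 0]) cube([76, 76, 730]);
translate([1783, 419, 0]) cube([76, 76, 730]);
translate([453, 1287, 0]) cube([76, 76, 730]);
translate([1783, 1287, 0]) cube([76, 76, 730]);


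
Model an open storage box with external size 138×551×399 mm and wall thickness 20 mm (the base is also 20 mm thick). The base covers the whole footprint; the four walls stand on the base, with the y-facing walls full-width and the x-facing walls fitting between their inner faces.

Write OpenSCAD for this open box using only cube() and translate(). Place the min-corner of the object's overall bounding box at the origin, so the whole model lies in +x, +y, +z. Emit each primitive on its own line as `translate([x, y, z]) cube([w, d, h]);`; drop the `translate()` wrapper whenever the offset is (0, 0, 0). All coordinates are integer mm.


cube([138, 551, 20]);
translate([0, 0, 20]) cube([138, 20, 379]);
translate([0, 531, 20]) cube([138, 20, 379]);
translate([0, 20, 20]) cube([20, 511, 379]);
translate([118, 20, 20]) cube([20, 511, 379]);


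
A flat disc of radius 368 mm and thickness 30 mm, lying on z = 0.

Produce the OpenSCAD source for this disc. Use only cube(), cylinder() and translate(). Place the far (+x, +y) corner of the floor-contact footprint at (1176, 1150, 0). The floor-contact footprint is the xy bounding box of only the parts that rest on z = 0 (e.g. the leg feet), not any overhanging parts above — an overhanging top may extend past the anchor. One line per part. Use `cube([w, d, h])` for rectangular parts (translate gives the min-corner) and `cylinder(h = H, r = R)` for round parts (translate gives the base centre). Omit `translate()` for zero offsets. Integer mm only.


translate([808, 782, 0]) cylinder(h = 30, r = 368);


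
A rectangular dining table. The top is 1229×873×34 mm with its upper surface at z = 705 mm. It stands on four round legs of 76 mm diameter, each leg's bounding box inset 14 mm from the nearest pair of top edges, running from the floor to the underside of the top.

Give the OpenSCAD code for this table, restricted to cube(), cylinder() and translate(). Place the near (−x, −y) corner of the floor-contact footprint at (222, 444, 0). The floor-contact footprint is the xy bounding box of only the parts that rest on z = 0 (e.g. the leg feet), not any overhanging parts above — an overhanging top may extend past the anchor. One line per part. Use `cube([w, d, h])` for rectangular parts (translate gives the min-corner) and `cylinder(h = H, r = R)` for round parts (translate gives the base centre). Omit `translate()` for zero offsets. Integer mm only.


translate([208, 430, 671]) cube([1229, 873, 34]);
translate([260, 482, 0]) cylinder(h = 671, r = 38);
translate([1385, 482, 0]) cylinder(h = 671, r = 38);
translate([260, 1251, 0]) cylinder(h = 671, r = 38);
translate([1385, 1251, 0]) cylinder(h = 671, r = 38);


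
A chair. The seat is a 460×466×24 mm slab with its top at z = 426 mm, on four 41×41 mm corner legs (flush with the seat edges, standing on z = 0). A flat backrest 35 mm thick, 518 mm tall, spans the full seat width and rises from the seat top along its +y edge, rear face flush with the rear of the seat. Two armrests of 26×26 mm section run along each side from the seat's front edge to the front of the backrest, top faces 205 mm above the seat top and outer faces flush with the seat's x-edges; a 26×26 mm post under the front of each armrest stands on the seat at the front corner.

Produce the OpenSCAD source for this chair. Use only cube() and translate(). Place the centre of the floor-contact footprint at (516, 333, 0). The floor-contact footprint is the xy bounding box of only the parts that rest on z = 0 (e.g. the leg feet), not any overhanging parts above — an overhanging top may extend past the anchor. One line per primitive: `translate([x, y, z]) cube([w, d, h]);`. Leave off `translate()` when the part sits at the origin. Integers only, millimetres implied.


translate([286, 100, 402]) cube([460, 466, 24]);
translate([286, 100, 0]) cube([41, 41, 402]);
translate([705, 100, 0]) cube([41, 41, 402]);
translate([286, 525, 0]) cube([41, 41, 402]);
translate([705, 525, 0]) cube([41, 41, 402]);
translate([286, 531, 426]) cube([460, 35, 518]);
translate([286, 100, 605]) cube([26, 431, 26]);
translate([720, 100, 605]) cube([26, 431, 26]);
translate([286, 100, 426]) cube([26, 26, 179]);
translate([720, 100, 426]) cube([26, 26, 179]);


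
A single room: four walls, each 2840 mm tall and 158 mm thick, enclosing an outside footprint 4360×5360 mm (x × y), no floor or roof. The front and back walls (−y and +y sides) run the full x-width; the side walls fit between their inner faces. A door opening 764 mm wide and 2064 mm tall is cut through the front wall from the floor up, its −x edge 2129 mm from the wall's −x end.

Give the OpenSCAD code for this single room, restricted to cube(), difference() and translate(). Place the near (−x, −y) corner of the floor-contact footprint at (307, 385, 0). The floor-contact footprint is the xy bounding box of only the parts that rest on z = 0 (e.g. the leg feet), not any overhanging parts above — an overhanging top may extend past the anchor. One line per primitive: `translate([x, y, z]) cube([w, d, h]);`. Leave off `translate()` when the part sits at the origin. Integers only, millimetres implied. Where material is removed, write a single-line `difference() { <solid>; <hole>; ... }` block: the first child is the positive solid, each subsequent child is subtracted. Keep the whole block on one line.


difference() { translate([307, 385, 0]) cube([4360, 158, 2840]); translate([2436, 385, 0]) cube([764, 158, 2064]); }
translate([307, 5587, 0]) cube([4360, 158, 2840]);
translate([307, 543, 0]) cube([158, 5044, 2840]);
translate([4509, 543, 0]) cube([158, 5044, 2840]);


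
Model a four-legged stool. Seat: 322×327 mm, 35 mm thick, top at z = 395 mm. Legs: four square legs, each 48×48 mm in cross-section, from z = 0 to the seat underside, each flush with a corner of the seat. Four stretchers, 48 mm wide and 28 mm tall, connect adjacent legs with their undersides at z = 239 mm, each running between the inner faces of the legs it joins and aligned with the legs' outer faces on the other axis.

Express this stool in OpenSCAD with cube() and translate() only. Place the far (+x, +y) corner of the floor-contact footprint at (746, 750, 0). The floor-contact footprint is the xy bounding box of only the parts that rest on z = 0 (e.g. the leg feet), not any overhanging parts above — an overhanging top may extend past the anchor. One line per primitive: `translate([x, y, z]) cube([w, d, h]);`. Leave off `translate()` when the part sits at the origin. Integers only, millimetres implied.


translate([424, 423, 360]) cube([322, 327, 35]);
translate([424, 423, 0]) cube([48, 48, 360]);
translate([698, 423, 0]) cube([48, 48, 360]);
translate([424, 702, 0]) cube([48, 48, 360]);
translate([698, 702, 0]) cube([48, 48, 360]);
translate([472, 423, 239]) cube([226, 48, 28]);
translate([472, 702, 239]) cube([226, 48, 28]);
translate([424, 471, 239]) cube([48, 231, 28]);
translate([698, 471, 239]) cube([48, 231, 28]);


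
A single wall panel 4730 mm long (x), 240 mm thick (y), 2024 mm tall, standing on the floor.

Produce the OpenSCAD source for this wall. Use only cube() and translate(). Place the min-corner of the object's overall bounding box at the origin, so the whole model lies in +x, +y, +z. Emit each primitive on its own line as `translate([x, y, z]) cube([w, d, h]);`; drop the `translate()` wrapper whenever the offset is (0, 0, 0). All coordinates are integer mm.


cube([4730, 240, 2024]);


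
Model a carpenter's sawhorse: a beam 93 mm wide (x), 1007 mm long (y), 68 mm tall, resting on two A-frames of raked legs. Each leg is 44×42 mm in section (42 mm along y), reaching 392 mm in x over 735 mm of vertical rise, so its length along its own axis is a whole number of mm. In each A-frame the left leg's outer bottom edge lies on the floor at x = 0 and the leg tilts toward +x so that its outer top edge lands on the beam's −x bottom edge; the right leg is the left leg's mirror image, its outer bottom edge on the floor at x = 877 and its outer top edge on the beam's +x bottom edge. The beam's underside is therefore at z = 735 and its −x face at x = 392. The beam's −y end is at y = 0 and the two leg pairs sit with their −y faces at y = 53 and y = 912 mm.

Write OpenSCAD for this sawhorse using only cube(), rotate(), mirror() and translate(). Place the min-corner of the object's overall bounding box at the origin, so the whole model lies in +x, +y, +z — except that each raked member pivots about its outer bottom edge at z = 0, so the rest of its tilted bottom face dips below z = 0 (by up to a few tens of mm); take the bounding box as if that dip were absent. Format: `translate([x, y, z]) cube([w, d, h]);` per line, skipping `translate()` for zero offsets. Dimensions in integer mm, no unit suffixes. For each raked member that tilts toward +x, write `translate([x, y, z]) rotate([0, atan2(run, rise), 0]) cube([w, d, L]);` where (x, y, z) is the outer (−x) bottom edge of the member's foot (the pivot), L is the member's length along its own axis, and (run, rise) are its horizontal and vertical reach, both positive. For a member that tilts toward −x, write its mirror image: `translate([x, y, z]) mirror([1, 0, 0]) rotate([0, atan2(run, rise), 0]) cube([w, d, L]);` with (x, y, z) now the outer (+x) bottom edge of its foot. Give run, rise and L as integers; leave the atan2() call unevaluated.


translate([392, 0, 735]) cube([93, 1007, 68]);
translate([0, 53, 0]) rotate([0, atan2(392, 735), 0]) cube([44, 42, 833]);
translate([877, 53, 0]) mirror([1, 0, 0]) rotate([0, atan2(392, 735), 0]) cube([44, 42, 833]);
translate([0, 912, 0]) rotate([0, atan2(392, 735), 0]) cube([44, 42, 833]);
translate([877, 912, 0]) mirror([1, 0, 0]) rotate([0, atan2(392, 735), 0]) cube([44, 42, 833]);


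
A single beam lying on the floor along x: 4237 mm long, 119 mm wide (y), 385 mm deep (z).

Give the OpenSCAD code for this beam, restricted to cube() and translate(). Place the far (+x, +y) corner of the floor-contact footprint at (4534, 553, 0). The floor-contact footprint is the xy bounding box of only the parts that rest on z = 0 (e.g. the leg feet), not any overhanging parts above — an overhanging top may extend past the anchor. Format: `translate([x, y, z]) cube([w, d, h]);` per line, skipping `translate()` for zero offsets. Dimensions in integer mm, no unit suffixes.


translate([297, 434, 0]) cube([4237, 119, 385]);


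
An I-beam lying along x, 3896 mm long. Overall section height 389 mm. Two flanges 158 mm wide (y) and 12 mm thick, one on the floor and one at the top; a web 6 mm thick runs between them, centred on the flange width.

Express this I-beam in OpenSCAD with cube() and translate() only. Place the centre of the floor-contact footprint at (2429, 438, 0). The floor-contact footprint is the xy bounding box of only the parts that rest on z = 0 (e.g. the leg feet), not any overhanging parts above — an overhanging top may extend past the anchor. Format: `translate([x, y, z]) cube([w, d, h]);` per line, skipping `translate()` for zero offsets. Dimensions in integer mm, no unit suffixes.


translate([481, 359, 0]) cube([3896, 158, 12]);
translate([481, 435, 12]) cube([3896, 6, 365]);
translate([481, 359, 377]) cube([3896, 158, 12]);


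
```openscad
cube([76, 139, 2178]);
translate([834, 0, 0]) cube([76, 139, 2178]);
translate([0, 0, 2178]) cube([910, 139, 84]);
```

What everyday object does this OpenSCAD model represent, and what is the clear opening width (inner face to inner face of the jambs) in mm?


A door frame. The clear opening width is 758 mm.

Two 2178 mm tall posts with a header on top — a door frame. The left jamb is 76 mm wide at x = 0; the right jamb starts at x = 834. The clear opening is 834 − 76 = 758 mm.


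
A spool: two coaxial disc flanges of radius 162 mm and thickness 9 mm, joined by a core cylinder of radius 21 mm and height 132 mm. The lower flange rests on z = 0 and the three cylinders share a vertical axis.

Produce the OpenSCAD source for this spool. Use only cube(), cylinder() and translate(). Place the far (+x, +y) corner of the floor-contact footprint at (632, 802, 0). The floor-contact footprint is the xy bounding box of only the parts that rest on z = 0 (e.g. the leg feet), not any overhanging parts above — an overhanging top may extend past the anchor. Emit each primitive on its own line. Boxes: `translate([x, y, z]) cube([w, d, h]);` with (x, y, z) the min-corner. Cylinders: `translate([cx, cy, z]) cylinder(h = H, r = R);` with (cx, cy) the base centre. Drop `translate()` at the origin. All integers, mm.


translate([470, 640, 0]) cylinder(h = 9, r = 162);
translate([470, 640, 9]) cylinder(h = 132, r = 21);
translate([470, 640, 141]) cylinder(h = 9, r = 162);


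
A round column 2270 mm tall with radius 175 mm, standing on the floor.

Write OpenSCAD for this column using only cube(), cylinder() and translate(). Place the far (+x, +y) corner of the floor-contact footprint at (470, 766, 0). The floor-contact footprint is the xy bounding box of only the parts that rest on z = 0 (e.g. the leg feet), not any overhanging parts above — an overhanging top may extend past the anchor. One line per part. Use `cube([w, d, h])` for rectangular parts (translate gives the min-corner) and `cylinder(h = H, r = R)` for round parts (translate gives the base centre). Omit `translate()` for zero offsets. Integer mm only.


translate([295, 591, 0]) cylinder(h = 2270, r = 175);


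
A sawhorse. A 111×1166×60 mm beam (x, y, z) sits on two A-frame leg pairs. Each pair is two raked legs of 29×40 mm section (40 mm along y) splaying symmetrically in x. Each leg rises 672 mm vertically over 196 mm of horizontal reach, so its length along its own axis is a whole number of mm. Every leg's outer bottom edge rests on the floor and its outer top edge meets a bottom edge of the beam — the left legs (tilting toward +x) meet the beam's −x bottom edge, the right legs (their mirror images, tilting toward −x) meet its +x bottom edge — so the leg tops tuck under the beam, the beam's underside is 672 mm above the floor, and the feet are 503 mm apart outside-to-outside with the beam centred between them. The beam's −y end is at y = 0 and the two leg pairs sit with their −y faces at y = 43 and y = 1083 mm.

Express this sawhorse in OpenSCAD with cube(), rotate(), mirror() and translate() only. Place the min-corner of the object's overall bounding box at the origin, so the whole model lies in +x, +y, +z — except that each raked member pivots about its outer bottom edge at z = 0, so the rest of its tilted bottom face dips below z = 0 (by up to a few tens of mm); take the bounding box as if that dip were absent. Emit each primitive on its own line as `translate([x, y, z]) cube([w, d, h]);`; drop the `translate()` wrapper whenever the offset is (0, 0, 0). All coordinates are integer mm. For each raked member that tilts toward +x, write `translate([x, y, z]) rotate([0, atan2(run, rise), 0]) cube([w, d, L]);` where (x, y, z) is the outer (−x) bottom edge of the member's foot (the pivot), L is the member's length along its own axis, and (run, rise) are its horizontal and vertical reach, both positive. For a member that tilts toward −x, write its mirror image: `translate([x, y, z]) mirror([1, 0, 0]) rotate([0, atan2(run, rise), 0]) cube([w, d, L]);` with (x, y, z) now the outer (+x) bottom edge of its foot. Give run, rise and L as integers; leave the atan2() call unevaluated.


translate([196, 0, 672]) cube([111, 1166, 60]);
translate([0, 43, 0]) rotate([0, atan2(196, 672), 0]) cube([29, 40, 700]);
translate([503, 43, 0]) mirror([1, 0, 0]) rotate([0, atan2(196, 672), 0]) cube([29, 40, 700]);
translate([0, 1083, 0]) rotate([0, atan2(196, 672), 0]) cube([29, 40, 700]);
translate([503, 1083, 0]) mirror([1, 0, 0]) rotate([0, atan2(196, 672), 0]) cube([29, 40, 700]);


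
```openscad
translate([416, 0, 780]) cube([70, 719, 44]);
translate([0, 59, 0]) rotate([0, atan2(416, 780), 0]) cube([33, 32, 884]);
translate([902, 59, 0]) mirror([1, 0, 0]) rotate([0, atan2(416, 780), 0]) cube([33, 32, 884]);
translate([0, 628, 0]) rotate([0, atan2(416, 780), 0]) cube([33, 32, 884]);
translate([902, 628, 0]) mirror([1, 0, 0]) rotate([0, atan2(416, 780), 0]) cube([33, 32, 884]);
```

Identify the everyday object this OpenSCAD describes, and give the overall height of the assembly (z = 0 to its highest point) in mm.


A sawhorse. The overall height is 824 mm.

A beam across two mirrored pairs of raked legs — a sawhorse. The beam's underside is at z = 780 (matching the legs' vertical rise in atan2(416, 780)) and the beam is 44 mm tall, so its top is at 780 + 44 = 824 mm. The raked legs top out at the beam's underside, so that is the highest point.


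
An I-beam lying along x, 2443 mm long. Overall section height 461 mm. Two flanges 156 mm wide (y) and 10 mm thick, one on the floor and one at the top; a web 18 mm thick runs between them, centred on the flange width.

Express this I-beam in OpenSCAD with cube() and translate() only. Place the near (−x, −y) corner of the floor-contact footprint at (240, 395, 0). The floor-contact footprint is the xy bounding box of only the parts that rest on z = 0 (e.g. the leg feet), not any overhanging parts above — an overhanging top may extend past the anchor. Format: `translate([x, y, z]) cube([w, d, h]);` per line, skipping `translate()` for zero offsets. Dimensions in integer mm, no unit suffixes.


translate([240, 395, 0]) cube([2443, 156, 10]);
translate([240, 464, 10]) cube([2443, 18, 441]);
translate([240, 395, 451]) cube([2443, 156, 10]);


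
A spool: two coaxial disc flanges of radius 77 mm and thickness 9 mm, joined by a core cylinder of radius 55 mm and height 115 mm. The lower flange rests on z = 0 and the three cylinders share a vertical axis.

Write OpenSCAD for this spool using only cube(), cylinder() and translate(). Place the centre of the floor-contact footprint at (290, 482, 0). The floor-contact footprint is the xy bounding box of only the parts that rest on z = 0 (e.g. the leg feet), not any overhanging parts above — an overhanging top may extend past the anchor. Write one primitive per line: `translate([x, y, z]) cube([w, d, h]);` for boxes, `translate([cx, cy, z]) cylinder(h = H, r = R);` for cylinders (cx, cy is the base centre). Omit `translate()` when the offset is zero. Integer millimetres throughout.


translate([290, 482, 0]) cylinder(h = 9, r = 77);
translate([290, 482, 9]) cylinder(h = 115, r = 55);
translate([290, 482, 124]) cylinder(h = 9, r = 77);


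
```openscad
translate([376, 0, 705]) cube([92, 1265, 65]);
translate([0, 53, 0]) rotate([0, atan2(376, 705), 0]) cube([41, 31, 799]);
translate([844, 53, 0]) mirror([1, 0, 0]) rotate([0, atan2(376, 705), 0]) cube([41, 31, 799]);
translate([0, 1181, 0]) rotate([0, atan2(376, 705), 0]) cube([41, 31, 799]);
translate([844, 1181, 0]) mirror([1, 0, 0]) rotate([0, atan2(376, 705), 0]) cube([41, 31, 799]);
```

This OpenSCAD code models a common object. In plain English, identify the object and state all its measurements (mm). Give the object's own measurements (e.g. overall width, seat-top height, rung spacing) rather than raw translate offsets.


A sawhorse. A 92×1265×65 mm beam (x, y, z) sits on two A-frame leg pairs. Each pair is two raked legs of 41×31 mm section (31 mm along y) splaying symmetrically in x. Each leg rises 705 mm vertically over 376 mm of horizontal reach and is 799 mm long along its own axis. Every leg's outer bottom edge rests on the floor and its outer top edge meets a bottom edge of the beam — the left legs (tilting toward +x) meet the beam's −x bottom edge, the right legs (their mirror images, tilting toward −x) meet its +x bottom edge — so the leg tops tuck under the beam, the beam's underside is 705 mm above the floor, and the feet are 844 mm apart outside-to-outside with the beam centred between them. The two leg pairs are set in 53 mm from either end of the beam.


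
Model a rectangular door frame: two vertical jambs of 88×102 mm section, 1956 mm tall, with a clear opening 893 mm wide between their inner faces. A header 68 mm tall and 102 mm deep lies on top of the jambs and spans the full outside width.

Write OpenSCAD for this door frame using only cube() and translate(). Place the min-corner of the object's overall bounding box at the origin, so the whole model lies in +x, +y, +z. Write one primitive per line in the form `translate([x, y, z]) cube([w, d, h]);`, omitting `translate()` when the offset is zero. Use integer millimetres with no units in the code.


cube([88, 102, 1956]);
translate([981, 0, 0]) cube([88, 102, 1956]);
translate([0, 0, 1956]) cube([1069, 102, 68]);


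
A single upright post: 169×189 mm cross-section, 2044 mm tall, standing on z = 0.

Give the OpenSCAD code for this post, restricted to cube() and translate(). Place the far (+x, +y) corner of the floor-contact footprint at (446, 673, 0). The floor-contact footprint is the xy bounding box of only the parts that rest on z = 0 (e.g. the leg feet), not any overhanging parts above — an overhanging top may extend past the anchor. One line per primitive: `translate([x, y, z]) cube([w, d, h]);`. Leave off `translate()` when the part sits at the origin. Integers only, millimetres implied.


translate([277, 484, 0]) cube([169, 189, 2044]);


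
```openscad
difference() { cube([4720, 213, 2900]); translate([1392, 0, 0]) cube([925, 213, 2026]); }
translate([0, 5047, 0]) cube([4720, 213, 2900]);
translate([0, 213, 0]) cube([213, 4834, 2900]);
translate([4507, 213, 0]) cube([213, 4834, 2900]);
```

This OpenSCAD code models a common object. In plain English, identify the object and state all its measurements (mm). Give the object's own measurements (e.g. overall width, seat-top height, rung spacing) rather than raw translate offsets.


A single room: four walls, each 2900 mm tall and 213 mm thick, enclosing an outside footprint 4720×5260 mm (x × y), no floor or roof. The front and back walls (−y and +y sides) run the full x-width; the side walls fit between their inner faces. A door opening 925 mm wide and 2026 mm tall is cut through the front wall from the floor up, its −x edge 1392 mm from the wall's −x end.


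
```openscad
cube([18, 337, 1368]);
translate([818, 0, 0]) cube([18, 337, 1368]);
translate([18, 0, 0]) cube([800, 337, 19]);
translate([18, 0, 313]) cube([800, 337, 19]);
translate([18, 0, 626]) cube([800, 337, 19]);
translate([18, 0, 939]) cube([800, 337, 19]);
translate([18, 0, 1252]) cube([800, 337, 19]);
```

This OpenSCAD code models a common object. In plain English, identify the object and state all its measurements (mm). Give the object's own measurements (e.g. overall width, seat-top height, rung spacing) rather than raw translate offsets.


An open bookshelf. Two side panels, each 18 mm thick, 337 mm deep and 1368 mm tall, stand 836 mm apart (outside-to-outside). Between them sit 5 shelves, each 19 mm thick and 337 mm deep, spanning the full gap between the sides. The bottom shelf rests on the floor (its underside at z = 0) and the clear gap between one shelf's top and the next shelf's underside is 294 mm.


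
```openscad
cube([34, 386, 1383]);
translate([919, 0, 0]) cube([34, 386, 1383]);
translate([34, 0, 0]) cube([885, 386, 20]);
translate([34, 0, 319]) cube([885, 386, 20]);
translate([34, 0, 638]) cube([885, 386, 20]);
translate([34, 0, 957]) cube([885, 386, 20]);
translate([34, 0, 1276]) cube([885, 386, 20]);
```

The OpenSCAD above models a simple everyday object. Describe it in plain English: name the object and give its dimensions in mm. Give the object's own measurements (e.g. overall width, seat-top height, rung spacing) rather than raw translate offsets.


An open bookshelf. Two side panels, each 34 mm thick, 386 mm deep and 1383 mm tall, stand 953 mm apart (outside-to-outside). Between them sit 5 shelves, each 20 mm thick and 386 mm deep, spanning the full gap between the sides. The bottom shelf rests on the floor (its underside at z = 0) and the clear gap between one shelf's top and the next shelf's underside is 299 mm.


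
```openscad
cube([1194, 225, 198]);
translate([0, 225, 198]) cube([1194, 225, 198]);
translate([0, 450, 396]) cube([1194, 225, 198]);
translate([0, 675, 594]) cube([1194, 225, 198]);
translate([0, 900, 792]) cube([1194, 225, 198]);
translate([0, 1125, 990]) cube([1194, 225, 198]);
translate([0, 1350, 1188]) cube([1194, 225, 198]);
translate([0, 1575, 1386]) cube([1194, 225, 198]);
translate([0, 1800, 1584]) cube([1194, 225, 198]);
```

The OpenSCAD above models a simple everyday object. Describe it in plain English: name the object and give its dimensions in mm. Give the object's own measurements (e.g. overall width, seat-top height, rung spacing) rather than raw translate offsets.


A straight staircase of 9 solid steps. Each step is 1194 mm wide (x), 225 mm deep (y, the going) and 198 mm tall (the rise). The first step rests on the floor; each subsequent step sits one going further in +y and one rise higher in +z, directly behind and above the previous step with no overlap.


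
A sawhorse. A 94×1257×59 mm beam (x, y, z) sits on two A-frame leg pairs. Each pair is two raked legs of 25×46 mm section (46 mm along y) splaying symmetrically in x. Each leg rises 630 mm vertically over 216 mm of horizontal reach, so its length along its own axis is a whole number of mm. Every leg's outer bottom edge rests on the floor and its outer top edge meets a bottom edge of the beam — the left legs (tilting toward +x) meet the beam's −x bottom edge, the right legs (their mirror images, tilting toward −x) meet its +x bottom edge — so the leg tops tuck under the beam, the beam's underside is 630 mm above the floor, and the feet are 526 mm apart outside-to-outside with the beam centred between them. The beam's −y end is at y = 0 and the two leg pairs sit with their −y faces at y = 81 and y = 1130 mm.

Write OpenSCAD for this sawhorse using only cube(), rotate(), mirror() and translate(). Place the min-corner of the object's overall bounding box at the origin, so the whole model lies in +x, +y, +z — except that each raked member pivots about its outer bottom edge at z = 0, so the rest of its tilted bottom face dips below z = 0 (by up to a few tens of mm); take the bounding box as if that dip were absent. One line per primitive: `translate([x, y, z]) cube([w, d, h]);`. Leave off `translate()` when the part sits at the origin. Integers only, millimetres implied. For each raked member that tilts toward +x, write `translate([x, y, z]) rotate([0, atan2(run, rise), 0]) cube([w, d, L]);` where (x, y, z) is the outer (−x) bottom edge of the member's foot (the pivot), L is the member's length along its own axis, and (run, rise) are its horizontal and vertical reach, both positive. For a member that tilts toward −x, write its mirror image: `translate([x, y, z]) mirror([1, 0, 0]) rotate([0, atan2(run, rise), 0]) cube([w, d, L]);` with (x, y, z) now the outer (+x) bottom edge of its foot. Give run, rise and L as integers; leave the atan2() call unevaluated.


translate([216, 0, 630]) cube([94, 1257, 59]);
translate([0, 81, 0]) rotate([0, atan2(216, 630), 0]) cube([25, 46, 666]);
translate([526, 81, 0]) mirror([1, 0, 0]) rotate([0, atan2(216, 630), 0]) cube([25, 46, 666]);
translate([0, 1130, 0]) rotate([0, atan2(216, 630), 0]) cube([25, 46, 666]);
translate([526, 1130, 0]) mirror([1, 0, 0]) rotate([0, atan2(216, 630), 0]) cube([25, 46, 666]);


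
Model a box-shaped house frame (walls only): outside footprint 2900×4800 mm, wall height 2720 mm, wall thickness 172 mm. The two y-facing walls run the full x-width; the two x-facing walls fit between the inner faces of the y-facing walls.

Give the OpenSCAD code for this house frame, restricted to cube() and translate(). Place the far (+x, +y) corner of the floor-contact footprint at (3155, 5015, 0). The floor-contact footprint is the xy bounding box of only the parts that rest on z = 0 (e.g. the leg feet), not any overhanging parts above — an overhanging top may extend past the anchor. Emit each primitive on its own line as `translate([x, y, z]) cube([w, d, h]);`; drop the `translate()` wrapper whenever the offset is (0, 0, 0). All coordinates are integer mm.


translate([255, 215, 0]) cube([2900, 172, 2720]);
translate([255, 4843, 0]) cube([2900, 172, 2720]);
translate([255, 387, 0]) cube([172, 4456, 2720]);
translate([2983, 387, 0]) cube([172, 4456, 2720]);


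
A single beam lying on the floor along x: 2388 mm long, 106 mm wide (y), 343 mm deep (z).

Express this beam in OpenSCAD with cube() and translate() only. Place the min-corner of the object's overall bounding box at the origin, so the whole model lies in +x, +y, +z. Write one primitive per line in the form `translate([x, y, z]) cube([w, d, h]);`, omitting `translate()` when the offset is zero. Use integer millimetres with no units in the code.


cube([2388, 106, 343]);


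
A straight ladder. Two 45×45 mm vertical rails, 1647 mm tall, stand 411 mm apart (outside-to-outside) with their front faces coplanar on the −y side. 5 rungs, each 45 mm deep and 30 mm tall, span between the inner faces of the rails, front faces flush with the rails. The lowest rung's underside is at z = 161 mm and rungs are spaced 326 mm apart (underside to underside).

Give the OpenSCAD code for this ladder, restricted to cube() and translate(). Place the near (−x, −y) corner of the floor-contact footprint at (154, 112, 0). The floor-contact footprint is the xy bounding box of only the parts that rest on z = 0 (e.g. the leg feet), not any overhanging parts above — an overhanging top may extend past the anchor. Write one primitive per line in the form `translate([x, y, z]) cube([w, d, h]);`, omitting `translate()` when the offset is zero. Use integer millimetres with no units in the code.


translate([154, 112, 0]) cube([45, 45, 1647]);
translate([520, 112, 0]) cube([45, 45, 1647]);
translate([199, 112, 161]) cube([321, 45, 30]);
translate([199, 112, 487]) cube([321, 45, 30]);
translate([199, 112, 813]) cube([321, 45, 30]);
translate([199, 112, 1139]) cube([321, 45, 30]);
translate([199, 112, 1465]) cube([321, 45, 30]);


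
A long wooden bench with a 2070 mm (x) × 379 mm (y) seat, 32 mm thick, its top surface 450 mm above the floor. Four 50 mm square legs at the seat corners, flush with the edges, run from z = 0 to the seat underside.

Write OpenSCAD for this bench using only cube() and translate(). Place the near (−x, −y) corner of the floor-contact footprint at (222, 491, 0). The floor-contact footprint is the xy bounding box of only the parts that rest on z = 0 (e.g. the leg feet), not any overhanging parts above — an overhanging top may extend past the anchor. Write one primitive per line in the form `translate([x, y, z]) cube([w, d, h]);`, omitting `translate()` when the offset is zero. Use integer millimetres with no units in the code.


// leg_h = 450 − 32 = 418
translate([222, 491, 418]) cube([2070, 379, 32]);
translate([222, 491, 0]) cube([50, 50, 418]);
translate([222, 820, 0]) cube([50, 50, 418]);
translate([2242, 491, 0]) cube([50, 50, 418]);
translate([2242, 820, 0]) cube([50, 50, 418]);


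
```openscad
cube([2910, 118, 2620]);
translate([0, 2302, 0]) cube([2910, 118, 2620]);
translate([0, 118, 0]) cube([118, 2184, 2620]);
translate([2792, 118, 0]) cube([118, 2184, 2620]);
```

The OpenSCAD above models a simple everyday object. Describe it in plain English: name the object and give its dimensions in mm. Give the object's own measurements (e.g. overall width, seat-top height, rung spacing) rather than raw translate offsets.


The wall frame of a small rectangular building: four walls, each 2620 mm tall and 118 mm thick, enclosing a footprint 2910 mm (x) by 2420 mm (y) outside-to-outside, with no floor or roof. The front and back walls (the −y and +y sides) span the full width; the two side walls fit between them.


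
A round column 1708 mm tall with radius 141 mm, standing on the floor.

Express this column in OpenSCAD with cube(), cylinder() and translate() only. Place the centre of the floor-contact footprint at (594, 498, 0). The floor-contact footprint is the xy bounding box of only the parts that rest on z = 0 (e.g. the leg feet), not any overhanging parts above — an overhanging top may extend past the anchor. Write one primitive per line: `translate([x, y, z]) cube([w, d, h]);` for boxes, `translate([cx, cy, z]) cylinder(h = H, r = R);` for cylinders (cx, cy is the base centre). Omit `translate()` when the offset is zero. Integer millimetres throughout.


translate([594, 498, 0]) cylinder(h = 1708, r = 141);


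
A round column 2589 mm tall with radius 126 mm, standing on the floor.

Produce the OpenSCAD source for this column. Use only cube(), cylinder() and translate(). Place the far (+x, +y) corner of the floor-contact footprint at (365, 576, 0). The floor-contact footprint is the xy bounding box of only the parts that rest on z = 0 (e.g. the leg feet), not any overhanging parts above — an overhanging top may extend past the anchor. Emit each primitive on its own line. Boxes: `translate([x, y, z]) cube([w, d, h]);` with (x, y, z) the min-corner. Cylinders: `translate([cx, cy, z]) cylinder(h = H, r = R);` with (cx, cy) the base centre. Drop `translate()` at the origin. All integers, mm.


translate([239, 450, 0]) cylinder(h = 2589, r = 126);


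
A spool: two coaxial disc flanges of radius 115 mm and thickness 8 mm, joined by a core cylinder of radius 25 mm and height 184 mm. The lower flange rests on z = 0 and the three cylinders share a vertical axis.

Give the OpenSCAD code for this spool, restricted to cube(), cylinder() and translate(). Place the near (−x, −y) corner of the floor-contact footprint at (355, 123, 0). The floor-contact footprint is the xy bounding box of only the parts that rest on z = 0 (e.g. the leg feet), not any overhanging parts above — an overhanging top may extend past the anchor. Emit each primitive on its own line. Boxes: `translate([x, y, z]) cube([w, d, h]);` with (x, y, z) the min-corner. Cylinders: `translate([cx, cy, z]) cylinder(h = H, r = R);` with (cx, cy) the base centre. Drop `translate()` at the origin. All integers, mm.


translate([470, 238, 0]) cylinder(h = 8, r = 115);
translate([470, 238, 8]) cylinder(h = 184, r = 25);
translate([470, 238, 192]) cylinder(h = 8, r = 115);


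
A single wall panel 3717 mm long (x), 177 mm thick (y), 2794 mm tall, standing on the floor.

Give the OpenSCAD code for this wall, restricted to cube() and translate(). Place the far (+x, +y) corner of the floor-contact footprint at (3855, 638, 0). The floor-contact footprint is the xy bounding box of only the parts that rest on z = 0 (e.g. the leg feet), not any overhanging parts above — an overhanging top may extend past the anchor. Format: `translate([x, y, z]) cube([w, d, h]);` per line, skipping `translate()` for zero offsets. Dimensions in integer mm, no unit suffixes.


translate([138, 461, 0]) cube([3717, 177, 2794]);


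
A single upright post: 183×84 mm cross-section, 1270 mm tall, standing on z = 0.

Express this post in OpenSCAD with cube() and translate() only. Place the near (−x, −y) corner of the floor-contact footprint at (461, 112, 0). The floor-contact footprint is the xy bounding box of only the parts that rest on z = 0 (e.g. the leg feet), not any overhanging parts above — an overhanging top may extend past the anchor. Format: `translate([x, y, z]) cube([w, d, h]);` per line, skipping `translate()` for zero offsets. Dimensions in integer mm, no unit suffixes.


translate([461, 112, 0]) cube([183, 84, 1270]);
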